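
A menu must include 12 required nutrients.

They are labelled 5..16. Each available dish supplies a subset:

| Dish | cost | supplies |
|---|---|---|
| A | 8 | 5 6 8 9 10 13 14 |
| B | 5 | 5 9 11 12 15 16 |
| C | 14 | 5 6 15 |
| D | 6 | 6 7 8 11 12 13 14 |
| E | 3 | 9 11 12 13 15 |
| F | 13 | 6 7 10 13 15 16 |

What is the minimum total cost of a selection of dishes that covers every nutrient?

19

A, B, D together cover every nutrient (A ∪ B ∪ D = {5, 6, 7, 8, 9, 10, 11, 12, 13, 14, 15, 16}); total cost 8 + 5 + 6 = 19.
The greedy pick E, D, B, A costs 22; no covering selection beats 19.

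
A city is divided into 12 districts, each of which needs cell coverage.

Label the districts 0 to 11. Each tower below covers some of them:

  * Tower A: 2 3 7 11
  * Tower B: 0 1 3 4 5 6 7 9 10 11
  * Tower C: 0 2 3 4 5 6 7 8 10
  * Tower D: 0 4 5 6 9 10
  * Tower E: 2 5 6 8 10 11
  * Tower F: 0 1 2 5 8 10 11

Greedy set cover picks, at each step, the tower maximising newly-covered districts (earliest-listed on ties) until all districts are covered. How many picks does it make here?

Greedy: pick B (covers 10 new) → pick C (covers 2 new). Total picks: 2.

2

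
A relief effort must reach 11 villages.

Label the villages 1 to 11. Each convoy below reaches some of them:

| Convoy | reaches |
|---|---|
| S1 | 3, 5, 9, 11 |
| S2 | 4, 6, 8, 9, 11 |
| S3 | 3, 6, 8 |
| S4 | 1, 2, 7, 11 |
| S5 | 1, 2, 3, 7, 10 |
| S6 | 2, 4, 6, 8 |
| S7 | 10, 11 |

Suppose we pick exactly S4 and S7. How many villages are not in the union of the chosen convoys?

Union of S4, S7 = {1, 2, 7, 10, 11}.
Not covered: 3, 4, 5, 6, 8, 9 — 6 villages.

6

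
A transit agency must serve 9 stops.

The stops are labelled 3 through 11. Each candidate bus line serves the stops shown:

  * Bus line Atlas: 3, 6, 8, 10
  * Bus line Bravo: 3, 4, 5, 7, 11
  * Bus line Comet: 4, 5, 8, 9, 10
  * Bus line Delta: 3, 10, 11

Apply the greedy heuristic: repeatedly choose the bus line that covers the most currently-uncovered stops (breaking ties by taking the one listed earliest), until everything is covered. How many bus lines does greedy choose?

Greedy: pick Bravo (covers 5 new) → pick Atlas (covers 3 new) → pick Comet (covers 1 new). Total picks: 3.

3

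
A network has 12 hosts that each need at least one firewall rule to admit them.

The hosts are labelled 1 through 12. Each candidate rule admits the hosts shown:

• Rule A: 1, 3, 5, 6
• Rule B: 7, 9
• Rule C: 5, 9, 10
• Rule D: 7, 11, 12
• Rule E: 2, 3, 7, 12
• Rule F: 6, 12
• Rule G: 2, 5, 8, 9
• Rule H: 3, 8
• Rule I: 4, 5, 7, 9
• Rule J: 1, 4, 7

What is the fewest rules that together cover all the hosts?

A and C and D and G and I together: A ∪ C ∪ D ∪ G ∪ I = {1, 2, 3, 4, 5, 6, 7, 8, 9, 10, 11, 12} — every host is covered.
No 4 of the 10 rules cover everything (all 210 combinations miss at least one host), so 5 is optimal.

5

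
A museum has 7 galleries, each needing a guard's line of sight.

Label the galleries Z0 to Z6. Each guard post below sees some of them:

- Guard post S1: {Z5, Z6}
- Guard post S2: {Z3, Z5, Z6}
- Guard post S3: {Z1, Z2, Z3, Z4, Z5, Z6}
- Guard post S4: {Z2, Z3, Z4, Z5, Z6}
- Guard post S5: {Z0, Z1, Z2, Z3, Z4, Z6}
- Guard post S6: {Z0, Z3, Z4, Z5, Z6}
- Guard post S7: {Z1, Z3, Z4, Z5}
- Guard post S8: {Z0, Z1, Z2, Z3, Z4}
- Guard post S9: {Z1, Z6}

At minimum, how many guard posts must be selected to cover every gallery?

Take {S3, S5}. Their union is {Z0, Z1, Z2, Z3, Z4, Z5, Z6}, which is all 7 galleries.
No single guard post has all 7 galleries (the largest, S3, has 6), so 2 is optimal.

2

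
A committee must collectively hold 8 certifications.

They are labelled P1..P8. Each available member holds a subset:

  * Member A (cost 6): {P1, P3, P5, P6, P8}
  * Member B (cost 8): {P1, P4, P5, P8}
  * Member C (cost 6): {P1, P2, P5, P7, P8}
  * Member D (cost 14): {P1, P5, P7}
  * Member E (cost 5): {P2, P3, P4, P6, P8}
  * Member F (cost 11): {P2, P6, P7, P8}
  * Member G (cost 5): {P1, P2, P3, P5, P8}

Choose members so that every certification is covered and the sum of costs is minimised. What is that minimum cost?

C, E together cover every certification (C ∪ E = {P1, P2, P3, P4, P5, P6, P7, P8}); total cost 6 + 5 = 11.
No covering selection has total cost below 11.

11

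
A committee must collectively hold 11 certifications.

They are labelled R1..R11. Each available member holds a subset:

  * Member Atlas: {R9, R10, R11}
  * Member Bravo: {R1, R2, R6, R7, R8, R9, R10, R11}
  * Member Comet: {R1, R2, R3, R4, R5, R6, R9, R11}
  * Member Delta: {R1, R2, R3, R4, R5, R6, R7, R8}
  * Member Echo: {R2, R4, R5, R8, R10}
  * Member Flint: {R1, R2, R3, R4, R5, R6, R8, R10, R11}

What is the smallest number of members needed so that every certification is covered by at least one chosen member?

Take {Bravo, Flint}. Their union is {R1, R2, R3, R4, R5, R6, R7, R8, R9, R10, R11}, which is all 11 certifications.
No single member has all 11 certifications (the largest, Flint, has 9), so 2 is optimal.

2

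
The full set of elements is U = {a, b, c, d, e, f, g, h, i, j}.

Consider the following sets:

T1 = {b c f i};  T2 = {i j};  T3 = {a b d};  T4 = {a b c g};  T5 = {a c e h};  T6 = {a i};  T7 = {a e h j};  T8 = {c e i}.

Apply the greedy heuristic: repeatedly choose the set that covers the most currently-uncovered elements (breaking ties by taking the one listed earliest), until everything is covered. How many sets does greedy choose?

Greedy: pick T1 (covers 4 new) → pick T7 (covers 4 new) → pick T3 (covers 1 new) → pick T4 (covers 1 new). Total picks: 4.

4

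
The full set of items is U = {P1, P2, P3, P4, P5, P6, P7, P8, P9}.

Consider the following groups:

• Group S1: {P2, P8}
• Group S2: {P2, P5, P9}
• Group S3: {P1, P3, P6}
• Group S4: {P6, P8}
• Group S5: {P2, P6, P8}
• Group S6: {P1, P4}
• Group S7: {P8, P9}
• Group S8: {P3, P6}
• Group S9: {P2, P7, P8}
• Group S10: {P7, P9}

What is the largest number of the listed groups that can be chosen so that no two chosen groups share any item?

S1, S6, S8, S10 are pairwise disjoint (S1={P2,P8}; S6={P1,P4}; S8={P3,P6}; S10={P7,P9}).
Every remaining group overlaps one of these, and no 5 of the listed groups are pairwise disjoint, so 4 is the maximum.

4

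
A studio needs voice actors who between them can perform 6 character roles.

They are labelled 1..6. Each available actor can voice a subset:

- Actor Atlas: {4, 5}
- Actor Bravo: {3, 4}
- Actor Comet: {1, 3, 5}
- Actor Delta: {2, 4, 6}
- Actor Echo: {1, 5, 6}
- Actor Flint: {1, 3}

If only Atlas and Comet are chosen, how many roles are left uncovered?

2

Union of Atlas, Comet = {1, 3, 4, 5}.
Not covered: 2, 6 — 2 roles.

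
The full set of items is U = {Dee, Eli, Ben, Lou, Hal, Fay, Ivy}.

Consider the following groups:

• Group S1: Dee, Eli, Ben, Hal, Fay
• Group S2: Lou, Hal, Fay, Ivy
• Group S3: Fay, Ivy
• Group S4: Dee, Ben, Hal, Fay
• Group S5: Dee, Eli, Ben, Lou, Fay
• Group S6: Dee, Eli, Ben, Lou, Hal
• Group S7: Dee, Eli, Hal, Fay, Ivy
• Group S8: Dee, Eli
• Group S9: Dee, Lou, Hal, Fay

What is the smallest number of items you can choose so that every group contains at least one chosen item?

The 2 items {Dee, Fay} hit every group.
The groups S3, S6 are pairwise disjoint, so any hitting set needs a separate item for each — at least 2. Hence 2 is optimal.

2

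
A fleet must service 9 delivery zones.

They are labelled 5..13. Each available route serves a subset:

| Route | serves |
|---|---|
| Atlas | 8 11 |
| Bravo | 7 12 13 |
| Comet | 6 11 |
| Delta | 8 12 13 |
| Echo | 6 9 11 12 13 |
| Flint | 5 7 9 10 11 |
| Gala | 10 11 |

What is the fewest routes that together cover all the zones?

Take {Atlas, Echo, Flint}. Their union is {5, 6, 7, 8, 9, 10, 11, 12, 13}, which is all 9 zones.
Only Flint contains 5, so Flint is forced; the remaining 4 zones need at least 2 more routes (each remaining route adds at most 3) — so at least 3 routes are needed, and 3 is optimal.

3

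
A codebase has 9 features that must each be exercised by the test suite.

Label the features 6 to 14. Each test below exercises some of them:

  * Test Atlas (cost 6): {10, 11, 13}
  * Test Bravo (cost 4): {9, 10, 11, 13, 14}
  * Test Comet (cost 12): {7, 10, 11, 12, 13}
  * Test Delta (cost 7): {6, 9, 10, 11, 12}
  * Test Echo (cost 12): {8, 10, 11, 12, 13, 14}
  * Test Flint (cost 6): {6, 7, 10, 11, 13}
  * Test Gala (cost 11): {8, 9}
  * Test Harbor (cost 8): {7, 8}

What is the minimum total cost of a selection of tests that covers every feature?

19

Bravo, Delta, Harbor together cover every feature (Bravo ∪ Delta ∪ Harbor = {6, 7, 8, 9, 10, 11, 12, 13, 14}); total cost 4 + 7 + 8 = 19.
The greedy pick Bravo, Flint, Echo costs 22; no covering selection beats 19.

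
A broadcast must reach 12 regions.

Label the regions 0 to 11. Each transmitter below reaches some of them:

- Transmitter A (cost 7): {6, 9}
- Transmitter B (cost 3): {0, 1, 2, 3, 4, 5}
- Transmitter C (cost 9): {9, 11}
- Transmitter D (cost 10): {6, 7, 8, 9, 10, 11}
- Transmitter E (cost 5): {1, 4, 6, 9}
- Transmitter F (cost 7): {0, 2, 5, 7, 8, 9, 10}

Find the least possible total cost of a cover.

B, D together cover every region (B ∪ D = {0, 1, 2, 3, 4, 5, 6, 7, 8, 9, 10, 11}); total cost 3 + 10 = 13.
No covering selection has total cost below 13.

13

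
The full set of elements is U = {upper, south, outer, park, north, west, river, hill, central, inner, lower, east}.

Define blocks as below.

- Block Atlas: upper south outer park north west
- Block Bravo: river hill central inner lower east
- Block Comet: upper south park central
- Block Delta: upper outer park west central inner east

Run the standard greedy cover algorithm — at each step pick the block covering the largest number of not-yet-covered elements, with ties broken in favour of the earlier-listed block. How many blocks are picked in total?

Greedy: pick Delta (covers 7 new) → pick Bravo (covers 3 new) → pick Atlas (covers 2 new). Total picks: 3.
(The true minimum cover uses only 2 blocks, so greedy is not optimal here.)

3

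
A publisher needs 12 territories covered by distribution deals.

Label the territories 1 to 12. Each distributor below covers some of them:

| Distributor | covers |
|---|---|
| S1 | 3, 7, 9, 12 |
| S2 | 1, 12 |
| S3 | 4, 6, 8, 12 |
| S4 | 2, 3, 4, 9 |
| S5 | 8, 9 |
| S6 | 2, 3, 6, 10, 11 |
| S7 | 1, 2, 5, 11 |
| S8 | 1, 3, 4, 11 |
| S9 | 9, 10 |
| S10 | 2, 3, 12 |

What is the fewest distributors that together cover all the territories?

S1 and S3 and S6 and S7 together: S1 ∪ S3 ∪ S6 ∪ S7 = {1, 2, 3, 4, 5, 6, 7, 8, 9, 10, 11, 12} — every territory is covered.
No 3 of the 10 distributors cover everything (all 120 combinations miss at least one territory), so 4 is optimal.

4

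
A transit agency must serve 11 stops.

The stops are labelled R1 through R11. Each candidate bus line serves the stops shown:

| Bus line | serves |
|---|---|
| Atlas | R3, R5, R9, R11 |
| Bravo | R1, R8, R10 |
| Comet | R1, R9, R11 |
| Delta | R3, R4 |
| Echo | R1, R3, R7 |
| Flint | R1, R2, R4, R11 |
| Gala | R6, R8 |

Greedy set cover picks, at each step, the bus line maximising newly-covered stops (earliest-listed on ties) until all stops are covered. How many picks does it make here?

Greedy: pick Atlas (covers 4 new) → pick Bravo (covers 3 new) → pick Flint (covers 2 new) → pick Echo (covers 1 new) → pick Gala (covers 1 new). Total picks: 5.

5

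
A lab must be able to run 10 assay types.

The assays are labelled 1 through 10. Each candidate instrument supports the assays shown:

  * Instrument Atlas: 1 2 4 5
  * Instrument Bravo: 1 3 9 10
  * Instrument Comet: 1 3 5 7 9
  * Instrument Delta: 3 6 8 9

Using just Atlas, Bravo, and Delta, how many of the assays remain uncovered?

Union of Atlas, Bravo, Delta = {1, 2, 3, 4, 5, 6, 8, 9, 10}.
Not covered: 7 — 1 assay.

1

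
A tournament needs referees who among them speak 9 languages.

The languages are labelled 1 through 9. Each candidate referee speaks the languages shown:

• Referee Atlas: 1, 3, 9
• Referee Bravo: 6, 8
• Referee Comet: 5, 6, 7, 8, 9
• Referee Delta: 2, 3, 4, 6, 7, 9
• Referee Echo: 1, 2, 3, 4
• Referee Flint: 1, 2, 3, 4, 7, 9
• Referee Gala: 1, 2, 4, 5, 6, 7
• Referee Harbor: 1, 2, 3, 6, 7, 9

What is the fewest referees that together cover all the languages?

2

Take {Comet, Flint}. Their union is {1, 2, 3, 4, 5, 6, 7, 8, 9}, which is all 9 languages.
No single referee has all 9 languages (the largest, Delta, has 6), so 2 is optimal.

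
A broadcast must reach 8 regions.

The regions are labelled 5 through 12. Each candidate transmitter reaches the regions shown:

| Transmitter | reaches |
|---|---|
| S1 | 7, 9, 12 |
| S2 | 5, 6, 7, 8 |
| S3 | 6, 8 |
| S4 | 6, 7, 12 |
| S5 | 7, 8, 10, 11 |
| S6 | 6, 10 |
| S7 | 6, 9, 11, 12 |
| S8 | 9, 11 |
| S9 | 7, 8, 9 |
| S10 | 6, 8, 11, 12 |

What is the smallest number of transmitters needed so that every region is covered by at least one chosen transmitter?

Take {S2, S6, S7}. Their union is {5, 6, 7, 8, 9, 10, 11, 12}, which is all 8 regions.
Only S2 contains 5, so S2 is forced; the remaining 4 regions need at least 2 more transmitters (each remaining transmitter adds at most 3) — so at least 3 transmitters are needed, and 3 is optimal.

3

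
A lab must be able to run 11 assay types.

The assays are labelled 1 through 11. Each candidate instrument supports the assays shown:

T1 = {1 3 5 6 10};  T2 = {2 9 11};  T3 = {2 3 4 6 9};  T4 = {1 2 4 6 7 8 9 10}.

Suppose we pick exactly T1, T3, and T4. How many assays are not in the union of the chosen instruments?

Union of T1, T3, T4 = {1, 2, 3, 4, 5, 6, 7, 8, 9, 10}.
Not covered: 11 — 1 assay.

1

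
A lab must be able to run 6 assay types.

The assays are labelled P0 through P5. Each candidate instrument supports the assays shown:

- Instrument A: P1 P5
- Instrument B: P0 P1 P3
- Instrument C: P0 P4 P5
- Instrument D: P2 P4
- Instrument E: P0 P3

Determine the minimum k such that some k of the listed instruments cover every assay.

A and D and E together: A ∪ D ∪ E = {P0, P1, P2, P3, P4, P5} — every assay is covered.
Only D contains P2, so D is forced; the remaining 4 assays need at least 2 more instruments (each remaining instrument adds at most 3) — so at least 3 instruments are needed, and 3 is optimal.

3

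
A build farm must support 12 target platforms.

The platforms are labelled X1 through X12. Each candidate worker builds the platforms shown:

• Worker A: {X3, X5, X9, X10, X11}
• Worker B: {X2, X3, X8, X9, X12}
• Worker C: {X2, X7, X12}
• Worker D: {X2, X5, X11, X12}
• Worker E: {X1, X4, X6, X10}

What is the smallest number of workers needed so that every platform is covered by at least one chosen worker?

Take {A, B, C, E}. Their union is {X1, X2, X3, X4, X5, X6, X7, X8, X9, X10, X11, X12}, which is all 12 platforms.
No 3 of the 5 workers cover everything (all 10 combinations miss at least one platform), so 4 is optimal.

4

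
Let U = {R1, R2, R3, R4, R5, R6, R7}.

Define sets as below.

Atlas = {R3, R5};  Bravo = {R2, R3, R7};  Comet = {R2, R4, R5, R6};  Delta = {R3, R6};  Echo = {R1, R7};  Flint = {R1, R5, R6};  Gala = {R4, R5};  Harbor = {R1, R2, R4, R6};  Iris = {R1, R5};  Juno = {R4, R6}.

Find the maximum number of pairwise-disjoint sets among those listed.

Delta, Echo, Gala are pairwise disjoint (Delta={R3,R6}; Echo={R1,R7}; Gala={R4,R5}).
Every remaining set overlaps one of these, and no 4 of the listed sets are pairwise disjoint, so 3 is the maximum.

3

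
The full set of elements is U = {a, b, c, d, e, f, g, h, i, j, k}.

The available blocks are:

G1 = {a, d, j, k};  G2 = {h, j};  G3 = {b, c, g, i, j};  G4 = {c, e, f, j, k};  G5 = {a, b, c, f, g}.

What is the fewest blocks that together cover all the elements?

G1, G2, G3, and G4 cover everything between them: the union {a, b, c, d, e, f, g, h, i, j, k} is all of U.
No 3 of the 5 blocks cover everything (all 10 combinations miss at least one element), so 4 is optimal.

4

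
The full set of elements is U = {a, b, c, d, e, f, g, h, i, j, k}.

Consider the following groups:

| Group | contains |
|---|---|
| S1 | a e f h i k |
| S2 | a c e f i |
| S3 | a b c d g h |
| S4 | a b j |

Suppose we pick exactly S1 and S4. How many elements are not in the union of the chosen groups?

Union of S1, S4 = {a, b, e, f, h, i, j, k}.
Not covered: c, d, g — 3 elements.

3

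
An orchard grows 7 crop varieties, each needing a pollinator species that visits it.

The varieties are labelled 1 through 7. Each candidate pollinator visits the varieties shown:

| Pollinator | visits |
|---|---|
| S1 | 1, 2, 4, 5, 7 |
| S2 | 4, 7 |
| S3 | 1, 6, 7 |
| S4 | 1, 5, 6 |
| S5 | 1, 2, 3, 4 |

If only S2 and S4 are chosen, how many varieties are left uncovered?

2

Union of S2, S4 = {1, 4, 5, 6, 7}.
Not covered: 2, 3 — 2 varieties.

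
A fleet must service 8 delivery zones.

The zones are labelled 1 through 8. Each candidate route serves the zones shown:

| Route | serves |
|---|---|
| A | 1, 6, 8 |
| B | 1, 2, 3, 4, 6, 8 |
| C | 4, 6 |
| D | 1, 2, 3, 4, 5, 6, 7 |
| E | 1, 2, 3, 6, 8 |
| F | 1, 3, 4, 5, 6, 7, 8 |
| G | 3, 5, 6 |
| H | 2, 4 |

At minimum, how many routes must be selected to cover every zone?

Take {B, F}. Their union is {1, 2, 3, 4, 5, 6, 7, 8}, which is all 8 zones.
No single route has all 8 zones (the largest, D, has 7), so 2 is optimal.

2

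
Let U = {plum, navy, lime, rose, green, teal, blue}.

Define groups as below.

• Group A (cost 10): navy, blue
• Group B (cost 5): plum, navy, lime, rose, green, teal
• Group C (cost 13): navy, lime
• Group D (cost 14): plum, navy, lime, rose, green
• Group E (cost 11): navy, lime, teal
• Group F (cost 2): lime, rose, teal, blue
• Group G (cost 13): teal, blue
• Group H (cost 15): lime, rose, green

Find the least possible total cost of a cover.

7

B, F together cover every element (B ∪ F = {plum, navy, lime, rose, green, teal, blue}); total cost 5 + 2 = 7.
No covering selection has total cost below 7.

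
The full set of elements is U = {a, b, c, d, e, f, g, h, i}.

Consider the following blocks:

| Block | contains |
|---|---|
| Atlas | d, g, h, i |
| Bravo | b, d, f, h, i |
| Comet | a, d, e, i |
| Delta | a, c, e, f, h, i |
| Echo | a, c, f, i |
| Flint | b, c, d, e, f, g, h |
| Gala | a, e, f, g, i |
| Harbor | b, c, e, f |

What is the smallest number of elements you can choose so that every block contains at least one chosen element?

Take T = {d, f}. Each listed block contains at least one of these, so T is a hitting set of size 2.
The blocks Atlas, Harbor are pairwise disjoint, so any hitting set needs a separate element for each — at least 2. Hence 2 is optimal.

2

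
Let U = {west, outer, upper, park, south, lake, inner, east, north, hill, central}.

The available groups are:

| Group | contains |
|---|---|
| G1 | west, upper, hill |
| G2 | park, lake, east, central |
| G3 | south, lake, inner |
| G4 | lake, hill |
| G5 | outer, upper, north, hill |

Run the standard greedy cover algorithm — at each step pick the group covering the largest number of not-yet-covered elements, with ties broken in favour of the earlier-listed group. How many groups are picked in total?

Greedy: pick G2 (covers 4 new) → pick G5 (covers 4 new) → pick G3 (covers 2 new) → pick G1 (covers 1 new). Total picks: 4.

4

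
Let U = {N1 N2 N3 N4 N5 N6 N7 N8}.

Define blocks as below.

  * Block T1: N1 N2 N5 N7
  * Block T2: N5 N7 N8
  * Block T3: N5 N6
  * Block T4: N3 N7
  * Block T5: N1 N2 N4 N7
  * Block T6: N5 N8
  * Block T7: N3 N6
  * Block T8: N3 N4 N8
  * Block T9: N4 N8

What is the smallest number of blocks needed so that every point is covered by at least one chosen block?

T1, T3, and T8 cover everything between them: the union {N1, N2, N3, N4, N5, N6, N7, N8} is all of U.
No 2 of the 9 blocks cover everything (all 36 combinations miss at least one point), so 3 is optimal.

3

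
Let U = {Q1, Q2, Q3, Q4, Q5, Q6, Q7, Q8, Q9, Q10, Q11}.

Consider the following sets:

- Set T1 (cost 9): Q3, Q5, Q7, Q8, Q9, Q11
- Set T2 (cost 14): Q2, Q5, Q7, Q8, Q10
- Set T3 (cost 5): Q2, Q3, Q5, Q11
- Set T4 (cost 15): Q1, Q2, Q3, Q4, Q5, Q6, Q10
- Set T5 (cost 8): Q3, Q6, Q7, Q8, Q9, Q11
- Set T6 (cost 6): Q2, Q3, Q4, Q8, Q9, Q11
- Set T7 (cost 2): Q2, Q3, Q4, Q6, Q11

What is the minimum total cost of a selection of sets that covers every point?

T4, T5 together cover every point (T4 ∪ T5 = {Q1, Q2, Q3, Q4, Q5, Q6, Q7, Q8, Q9, Q10, Q11}); total cost 15 + 8 = 23.
The greedy pick T7, T1, T4 costs 26; no covering selection beats 23.

23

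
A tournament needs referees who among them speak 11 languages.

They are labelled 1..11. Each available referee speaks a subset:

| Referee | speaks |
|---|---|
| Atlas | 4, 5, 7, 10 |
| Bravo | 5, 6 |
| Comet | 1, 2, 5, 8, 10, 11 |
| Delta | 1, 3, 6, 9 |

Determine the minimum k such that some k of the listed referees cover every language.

3

Take {Atlas, Comet, Delta}. Their union is {1, 2, 3, 4, 5, 6, 7, 8, 9, 10, 11}, which is all 11 languages.
Only Comet contains 2, so Comet is forced; the remaining 5 languages need at least 2 more referees (each remaining referee adds at most 3) — so at least 3 referees are needed, and 3 is optimal.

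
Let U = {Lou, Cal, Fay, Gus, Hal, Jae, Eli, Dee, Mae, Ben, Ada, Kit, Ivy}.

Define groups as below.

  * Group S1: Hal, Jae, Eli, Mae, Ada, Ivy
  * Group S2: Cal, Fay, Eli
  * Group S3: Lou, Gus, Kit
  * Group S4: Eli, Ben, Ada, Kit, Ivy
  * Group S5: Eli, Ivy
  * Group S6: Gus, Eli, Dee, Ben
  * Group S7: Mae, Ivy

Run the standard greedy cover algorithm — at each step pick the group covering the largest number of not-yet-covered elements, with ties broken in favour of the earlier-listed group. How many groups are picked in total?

4

Greedy: pick S1 (covers 6 new) → pick S3 (covers 3 new) → pick S2 (covers 2 new) → pick S6 (covers 2 new). Total picks: 4.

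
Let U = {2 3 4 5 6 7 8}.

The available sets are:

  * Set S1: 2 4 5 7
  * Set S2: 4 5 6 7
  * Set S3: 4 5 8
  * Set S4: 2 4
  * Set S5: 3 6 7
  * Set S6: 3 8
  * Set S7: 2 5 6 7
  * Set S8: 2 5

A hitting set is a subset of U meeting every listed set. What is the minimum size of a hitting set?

3

The 3 elements {2, 6, 8} hit every set.
No choice of 2 elements meets every set, so 3 is the minimum.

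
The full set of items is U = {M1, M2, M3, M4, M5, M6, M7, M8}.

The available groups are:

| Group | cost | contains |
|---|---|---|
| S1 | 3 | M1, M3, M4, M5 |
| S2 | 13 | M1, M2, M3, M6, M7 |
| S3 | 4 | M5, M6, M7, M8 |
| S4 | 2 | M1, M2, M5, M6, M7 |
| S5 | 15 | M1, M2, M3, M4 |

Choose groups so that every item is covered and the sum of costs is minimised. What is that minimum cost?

9

S1, S3, S4 together cover every item (S1 ∪ S3 ∪ S4 = {M1, M2, M3, M4, M5, M6, M7, M8}); total cost 3 + 4 + 2 = 9.
No covering selection has total cost below 9.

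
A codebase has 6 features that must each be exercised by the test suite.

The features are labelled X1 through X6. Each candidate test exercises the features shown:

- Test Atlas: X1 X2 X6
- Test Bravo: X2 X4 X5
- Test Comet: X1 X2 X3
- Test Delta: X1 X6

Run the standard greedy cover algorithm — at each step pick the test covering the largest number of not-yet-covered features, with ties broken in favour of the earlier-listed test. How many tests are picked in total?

Greedy: pick Atlas (covers 3 new) → pick Bravo (covers 2 new) → pick Comet (covers 1 new). Total picks: 3.

3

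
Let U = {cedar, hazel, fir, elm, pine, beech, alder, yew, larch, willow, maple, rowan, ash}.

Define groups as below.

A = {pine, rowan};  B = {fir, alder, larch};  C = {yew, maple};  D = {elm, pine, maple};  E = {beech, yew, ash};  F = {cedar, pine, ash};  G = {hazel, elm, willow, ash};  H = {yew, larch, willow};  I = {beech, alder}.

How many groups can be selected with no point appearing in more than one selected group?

4

A, B, C, G are pairwise disjoint (A={pine,rowan}; B={fir,alder,larch}; C={yew,maple}; G={hazel,elm,willow,ash}).
Every remaining group overlaps one of these, and no 5 of the listed groups are pairwise disjoint, so 4 is the maximum.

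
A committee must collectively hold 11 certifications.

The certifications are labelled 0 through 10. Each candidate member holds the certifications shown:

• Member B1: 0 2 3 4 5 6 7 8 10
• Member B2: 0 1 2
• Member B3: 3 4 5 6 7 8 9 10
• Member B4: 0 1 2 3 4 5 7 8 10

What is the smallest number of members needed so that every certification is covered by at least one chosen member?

2

B2 and B3 together: B2 ∪ B3 = {0, 1, 2, 3, 4, 5, 6, 7, 8, 9, 10} — every certification is covered.
No single member has all 11 certifications (the largest, B1, has 9), so 2 is optimal.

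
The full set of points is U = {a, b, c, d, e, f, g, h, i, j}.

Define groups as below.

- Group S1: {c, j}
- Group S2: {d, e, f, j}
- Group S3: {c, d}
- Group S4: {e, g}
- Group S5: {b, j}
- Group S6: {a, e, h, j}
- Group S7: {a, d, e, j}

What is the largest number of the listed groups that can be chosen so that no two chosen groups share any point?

3

S3, S4, S5 are pairwise disjoint (S3={c,d}; S4={e,g}; S5={b,j}).
Every remaining group overlaps one of these, and no 4 of the listed groups are pairwise disjoint, so 3 is the maximum.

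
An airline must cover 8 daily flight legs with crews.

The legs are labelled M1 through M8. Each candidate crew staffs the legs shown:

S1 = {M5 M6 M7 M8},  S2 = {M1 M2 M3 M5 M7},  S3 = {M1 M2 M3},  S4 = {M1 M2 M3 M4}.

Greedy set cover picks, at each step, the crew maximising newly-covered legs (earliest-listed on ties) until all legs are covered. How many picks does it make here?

Greedy: pick S2 (covers 5 new) → pick S1 (covers 2 new) → pick S4 (covers 1 new). Total picks: 3.
(The true minimum cover uses only 2 crews, so greedy is not optimal here.)

3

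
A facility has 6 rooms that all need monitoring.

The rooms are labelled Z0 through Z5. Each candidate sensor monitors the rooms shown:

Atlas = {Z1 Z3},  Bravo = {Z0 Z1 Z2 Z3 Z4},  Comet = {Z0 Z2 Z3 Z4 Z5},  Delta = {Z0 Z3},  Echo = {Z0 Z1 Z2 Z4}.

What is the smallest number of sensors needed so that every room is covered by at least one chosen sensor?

2

Bravo and Comet together: Bravo ∪ Comet = {Z0, Z1, Z2, Z3, Z4, Z5} — every room is covered.
No single sensor has all 6 rooms (the largest, Bravo, has 5), so 2 is optimal.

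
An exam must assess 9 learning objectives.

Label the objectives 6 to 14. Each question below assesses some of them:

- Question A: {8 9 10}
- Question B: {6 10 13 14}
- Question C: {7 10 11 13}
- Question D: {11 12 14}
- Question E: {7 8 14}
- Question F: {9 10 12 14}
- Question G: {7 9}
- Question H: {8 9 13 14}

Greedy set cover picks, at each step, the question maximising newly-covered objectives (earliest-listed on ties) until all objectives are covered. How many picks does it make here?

Greedy: pick B (covers 4 new) → pick A (covers 2 new) → pick C (covers 2 new) → pick D (covers 1 new). Total picks: 4.

4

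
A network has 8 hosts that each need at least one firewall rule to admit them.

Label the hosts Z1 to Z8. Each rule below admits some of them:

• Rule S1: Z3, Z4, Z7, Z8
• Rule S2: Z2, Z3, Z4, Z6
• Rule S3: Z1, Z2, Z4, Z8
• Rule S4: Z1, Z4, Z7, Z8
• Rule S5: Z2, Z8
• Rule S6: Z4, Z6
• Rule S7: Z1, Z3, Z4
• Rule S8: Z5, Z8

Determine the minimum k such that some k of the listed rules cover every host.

Take {S2, S4, S8}. Their union is {Z1, Z2, Z3, Z4, Z5, Z6, Z7, Z8}, which is all 8 hosts.
Only S8 contains Z5, so S8 is forced; the remaining 6 hosts need at least 2 more rules (each remaining rule adds at most 4) — so at least 3 rules are needed, and 3 is optimal.

3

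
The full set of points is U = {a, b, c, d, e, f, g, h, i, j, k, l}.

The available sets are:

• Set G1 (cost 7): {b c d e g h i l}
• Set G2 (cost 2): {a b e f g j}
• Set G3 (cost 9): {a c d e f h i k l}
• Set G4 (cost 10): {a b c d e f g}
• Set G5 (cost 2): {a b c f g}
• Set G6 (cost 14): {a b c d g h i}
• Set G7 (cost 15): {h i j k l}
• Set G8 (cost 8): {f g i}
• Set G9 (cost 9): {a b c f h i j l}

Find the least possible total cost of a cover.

G2, G3 together cover every point (G2 ∪ G3 = {a, b, c, d, e, f, g, h, i, j, k, l}); total cost 2 + 9 = 11.
The greedy pick G2, G1, G3 costs 18; no covering selection beats 11.

11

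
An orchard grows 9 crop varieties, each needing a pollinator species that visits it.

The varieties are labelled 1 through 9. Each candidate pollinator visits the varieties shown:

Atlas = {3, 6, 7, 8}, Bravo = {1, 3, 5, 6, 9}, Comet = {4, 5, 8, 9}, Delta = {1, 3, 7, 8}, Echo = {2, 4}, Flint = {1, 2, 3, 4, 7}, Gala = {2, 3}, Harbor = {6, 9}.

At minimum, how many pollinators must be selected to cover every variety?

3

Take {Comet, Flint, Harbor}. Their union is {1, 2, 3, 4, 5, 6, 7, 8, 9}, which is all 9 varieties.
No 2 of the 8 pollinators cover everything (all 28 combinations miss at least one variety), so 3 is optimal.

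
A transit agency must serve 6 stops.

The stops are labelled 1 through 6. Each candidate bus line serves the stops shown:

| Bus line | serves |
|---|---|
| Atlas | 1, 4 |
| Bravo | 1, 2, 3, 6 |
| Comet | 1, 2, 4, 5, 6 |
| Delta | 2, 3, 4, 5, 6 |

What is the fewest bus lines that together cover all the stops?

2

Atlas and Delta together: Atlas ∪ Delta = {1, 2, 3, 4, 5, 6} — every stop is covered.
No single bus line has all 6 stops (the largest, Comet, has 5), so 2 is optimal.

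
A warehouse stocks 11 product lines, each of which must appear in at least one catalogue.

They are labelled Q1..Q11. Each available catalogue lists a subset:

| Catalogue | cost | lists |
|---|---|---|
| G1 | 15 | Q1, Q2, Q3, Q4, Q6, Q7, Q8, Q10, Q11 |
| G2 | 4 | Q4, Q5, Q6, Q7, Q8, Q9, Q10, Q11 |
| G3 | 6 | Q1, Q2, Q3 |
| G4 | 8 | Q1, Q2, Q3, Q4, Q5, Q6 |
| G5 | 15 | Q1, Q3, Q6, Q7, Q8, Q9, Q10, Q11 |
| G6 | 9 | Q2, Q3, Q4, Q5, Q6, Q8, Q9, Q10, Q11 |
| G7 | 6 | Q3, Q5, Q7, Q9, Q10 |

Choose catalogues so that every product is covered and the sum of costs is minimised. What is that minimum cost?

G2, G3 together cover every product (G2 ∪ G3 = {Q1, Q2, Q3, Q4, Q5, Q6, Q7, Q8, Q9, Q10, Q11}); total cost 4 + 6 = 10.
No covering selection has total cost below 10.

10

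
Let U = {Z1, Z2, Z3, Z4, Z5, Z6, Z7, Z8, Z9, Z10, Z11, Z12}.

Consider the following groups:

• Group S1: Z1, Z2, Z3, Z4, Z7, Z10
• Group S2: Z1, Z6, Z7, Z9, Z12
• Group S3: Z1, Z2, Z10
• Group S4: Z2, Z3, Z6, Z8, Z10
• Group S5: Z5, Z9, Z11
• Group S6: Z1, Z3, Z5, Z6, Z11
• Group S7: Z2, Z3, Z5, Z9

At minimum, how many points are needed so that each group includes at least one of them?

3

H = {Z2, Z6, Z9} meets every group (each contains at least one member of H), and |H| = 3.
No choice of 2 points meets every group, so 3 is the minimum.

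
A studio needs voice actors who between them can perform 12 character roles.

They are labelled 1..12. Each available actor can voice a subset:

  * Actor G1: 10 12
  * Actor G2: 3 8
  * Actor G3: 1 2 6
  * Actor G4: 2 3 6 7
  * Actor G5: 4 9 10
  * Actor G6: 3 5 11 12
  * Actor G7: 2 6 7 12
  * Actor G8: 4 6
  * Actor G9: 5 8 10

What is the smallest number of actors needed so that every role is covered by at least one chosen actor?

G3 and G5 and G6 and G7 and G9 together: G3 ∪ G5 ∪ G6 ∪ G7 ∪ G9 = {1, 2, 3, 4, 5, 6, 7, 8, 9, 10, 11, 12} — every role is covered.
No 4 of the 9 actors cover everything (all 126 combinations miss at least one role), so 5 is optimal.

5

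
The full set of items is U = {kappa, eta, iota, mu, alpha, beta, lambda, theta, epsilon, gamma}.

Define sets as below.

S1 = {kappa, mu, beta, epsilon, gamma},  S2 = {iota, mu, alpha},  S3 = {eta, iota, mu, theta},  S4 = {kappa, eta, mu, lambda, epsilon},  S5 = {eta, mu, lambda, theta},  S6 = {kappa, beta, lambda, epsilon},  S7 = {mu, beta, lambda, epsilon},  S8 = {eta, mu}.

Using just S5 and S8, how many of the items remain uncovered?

Union of S5, S8 = {eta, mu, lambda, theta}.
Not covered: kappa, iota, alpha, beta, epsilon, gamma — 6 items.

6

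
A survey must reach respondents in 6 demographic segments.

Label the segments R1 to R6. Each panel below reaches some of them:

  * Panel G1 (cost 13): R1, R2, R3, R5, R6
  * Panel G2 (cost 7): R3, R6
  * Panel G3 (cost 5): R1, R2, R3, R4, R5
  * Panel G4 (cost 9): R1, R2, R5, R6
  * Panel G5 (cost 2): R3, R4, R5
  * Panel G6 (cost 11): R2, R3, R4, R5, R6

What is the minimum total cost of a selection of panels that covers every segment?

G4, G5 together cover every segment (G4 ∪ G5 = {R1, R2, R3, R4, R5, R6}); total cost 9 + 2 = 11.
The greedy pick G5, G3, G2 costs 14; no covering selection beats 11.

11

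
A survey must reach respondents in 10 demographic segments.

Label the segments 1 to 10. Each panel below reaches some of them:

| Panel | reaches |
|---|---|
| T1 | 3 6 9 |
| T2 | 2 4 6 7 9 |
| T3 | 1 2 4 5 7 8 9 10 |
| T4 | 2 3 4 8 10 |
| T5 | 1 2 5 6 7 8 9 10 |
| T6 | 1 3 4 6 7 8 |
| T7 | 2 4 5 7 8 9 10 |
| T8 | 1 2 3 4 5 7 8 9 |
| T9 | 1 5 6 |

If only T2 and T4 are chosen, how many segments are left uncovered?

2

Union of T2, T4 = {2, 3, 4, 6, 7, 8, 9, 10}.
Not covered: 1, 5 — 2 segments.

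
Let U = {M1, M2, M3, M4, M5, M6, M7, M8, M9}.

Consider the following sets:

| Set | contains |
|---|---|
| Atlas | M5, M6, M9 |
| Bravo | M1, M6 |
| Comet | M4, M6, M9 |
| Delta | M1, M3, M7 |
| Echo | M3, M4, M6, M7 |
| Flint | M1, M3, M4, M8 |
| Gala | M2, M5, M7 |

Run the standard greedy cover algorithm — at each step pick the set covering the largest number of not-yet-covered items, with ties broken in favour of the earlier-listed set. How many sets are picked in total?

Greedy: pick Echo (covers 4 new) → pick Atlas (covers 2 new) → pick Flint (covers 2 new) → pick Gala (covers 1 new). Total picks: 4.
(The true minimum cover uses only 3 sets, so greedy is not optimal here.)

4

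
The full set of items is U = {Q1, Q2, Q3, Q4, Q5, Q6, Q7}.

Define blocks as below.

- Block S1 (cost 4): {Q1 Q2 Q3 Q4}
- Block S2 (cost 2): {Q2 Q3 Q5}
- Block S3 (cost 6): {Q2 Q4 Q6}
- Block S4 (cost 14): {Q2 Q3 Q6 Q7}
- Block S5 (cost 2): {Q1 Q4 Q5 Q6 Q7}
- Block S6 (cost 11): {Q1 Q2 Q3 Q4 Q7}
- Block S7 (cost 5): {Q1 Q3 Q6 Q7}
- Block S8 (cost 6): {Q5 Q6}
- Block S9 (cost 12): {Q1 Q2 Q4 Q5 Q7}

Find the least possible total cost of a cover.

4

S2, S5 together cover every item (S2 ∪ S5 = {Q1, Q2, Q3, Q4, Q5, Q6, Q7}); total cost 2 + 2 = 4.
No covering selection has total cost below 4.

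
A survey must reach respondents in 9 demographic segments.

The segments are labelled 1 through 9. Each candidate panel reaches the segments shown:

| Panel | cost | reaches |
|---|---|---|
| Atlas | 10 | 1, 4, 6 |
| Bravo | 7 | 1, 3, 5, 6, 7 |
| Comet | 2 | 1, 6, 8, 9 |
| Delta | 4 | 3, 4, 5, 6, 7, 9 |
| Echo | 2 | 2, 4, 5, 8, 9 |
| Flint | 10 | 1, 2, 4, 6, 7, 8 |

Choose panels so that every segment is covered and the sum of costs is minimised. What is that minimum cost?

Comet, Delta, Echo together cover every segment (Comet ∪ Delta ∪ Echo = {1, 2, 3, 4, 5, 6, 7, 8, 9}); total cost 2 + 4 + 2 = 8.
No covering selection has total cost below 8.

8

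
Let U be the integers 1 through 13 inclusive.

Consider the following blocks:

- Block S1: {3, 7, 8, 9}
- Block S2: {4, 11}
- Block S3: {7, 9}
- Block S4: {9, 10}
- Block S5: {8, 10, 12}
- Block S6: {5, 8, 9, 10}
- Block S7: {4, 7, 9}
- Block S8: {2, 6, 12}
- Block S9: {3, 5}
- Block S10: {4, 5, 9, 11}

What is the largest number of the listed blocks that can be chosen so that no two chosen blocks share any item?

S2, S3, S5, S9 are pairwise disjoint (S2={4,11}; S3={7,9}; S5={8,10,12}; S9={3,5}).
Every remaining block overlaps one of these, and no 5 of the listed blocks are pairwise disjoint, so 4 is the maximum.

4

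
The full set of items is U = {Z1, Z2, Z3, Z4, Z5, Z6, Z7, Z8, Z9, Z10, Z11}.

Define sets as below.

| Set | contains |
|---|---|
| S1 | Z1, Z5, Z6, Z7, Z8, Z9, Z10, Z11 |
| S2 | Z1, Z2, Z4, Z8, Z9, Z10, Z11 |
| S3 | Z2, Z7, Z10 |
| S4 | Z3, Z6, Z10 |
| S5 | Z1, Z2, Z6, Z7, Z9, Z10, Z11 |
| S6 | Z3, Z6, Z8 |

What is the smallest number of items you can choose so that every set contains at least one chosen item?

2

The 2 items {Z2, Z6} hit every set.
The sets S3, S6 are pairwise disjoint, so any hitting set needs a separate item for each — at least 2. Hence 2 is optimal.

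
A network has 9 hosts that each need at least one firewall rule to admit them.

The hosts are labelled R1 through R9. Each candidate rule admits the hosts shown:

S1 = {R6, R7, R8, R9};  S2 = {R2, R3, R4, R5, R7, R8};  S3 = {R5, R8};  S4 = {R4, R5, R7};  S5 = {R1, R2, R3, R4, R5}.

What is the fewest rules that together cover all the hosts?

Take {S1, S5}. Their union is {R1, R2, R3, R4, R5, R6, R7, R8, R9}, which is all 9 hosts.
No single rule has all 9 hosts (the largest, S2, has 6), so 2 is optimal.

2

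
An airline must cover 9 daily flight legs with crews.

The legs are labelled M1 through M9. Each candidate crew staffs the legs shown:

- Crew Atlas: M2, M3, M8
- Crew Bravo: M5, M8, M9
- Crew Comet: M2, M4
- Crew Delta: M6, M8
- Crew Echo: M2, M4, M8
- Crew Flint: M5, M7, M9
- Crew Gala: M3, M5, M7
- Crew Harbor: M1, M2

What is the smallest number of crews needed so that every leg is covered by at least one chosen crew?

Atlas and Delta and Echo and Flint and Harbor together: Atlas ∪ Delta ∪ Echo ∪ Flint ∪ Harbor = {M1, M2, M3, M4, M5, M6, M7, M8, M9} — every leg is covered.
No 4 of the 8 crews cover everything (all 70 combinations miss at least one leg), so 5 is optimal.

5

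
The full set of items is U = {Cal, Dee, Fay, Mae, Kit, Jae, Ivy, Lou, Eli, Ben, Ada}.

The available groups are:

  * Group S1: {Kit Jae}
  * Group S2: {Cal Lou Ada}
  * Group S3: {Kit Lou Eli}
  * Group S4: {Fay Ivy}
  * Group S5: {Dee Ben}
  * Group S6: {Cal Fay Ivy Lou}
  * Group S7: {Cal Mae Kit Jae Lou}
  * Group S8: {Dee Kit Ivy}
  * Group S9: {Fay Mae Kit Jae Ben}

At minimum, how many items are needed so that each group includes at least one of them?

4

H = {Dee, Fay, Kit, Lou} meets every group (each contains at least one member of H), and |H| = 4.
The groups S1, S2, S4, S5 are pairwise disjoint, so any hitting set needs a separate item for each — at least 4. Hence 4 is optimal.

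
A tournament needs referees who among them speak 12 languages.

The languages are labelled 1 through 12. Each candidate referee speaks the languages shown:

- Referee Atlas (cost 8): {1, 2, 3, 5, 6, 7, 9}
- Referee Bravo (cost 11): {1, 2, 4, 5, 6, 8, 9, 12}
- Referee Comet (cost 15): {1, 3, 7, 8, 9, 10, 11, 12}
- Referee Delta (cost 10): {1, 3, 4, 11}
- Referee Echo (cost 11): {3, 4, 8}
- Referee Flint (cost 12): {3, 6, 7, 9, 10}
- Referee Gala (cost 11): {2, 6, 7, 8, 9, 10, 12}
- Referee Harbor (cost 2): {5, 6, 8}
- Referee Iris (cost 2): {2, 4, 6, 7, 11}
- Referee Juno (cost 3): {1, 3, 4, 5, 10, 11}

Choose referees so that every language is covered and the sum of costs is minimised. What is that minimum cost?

14

Gala, Juno together cover every language (Gala ∪ Juno = {1, 2, 3, 4, 5, 6, 7, 8, 9, 10, 11, 12}); total cost 11 + 3 = 14.
The greedy pick Iris, Juno, Harbor, Bravo costs 18; no covering selection beats 14.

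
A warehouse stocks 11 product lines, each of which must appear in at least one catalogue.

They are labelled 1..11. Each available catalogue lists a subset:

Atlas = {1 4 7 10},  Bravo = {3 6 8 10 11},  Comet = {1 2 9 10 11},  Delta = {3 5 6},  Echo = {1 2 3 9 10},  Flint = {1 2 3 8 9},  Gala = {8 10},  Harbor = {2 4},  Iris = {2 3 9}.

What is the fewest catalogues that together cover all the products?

4

Atlas and Bravo and Delta and Iris together: Atlas ∪ Bravo ∪ Delta ∪ Iris = {1, 2, 3, 4, 5, 6, 7, 8, 9, 10, 11} — every product is covered.
No 3 of the 9 catalogues cover everything (all 84 combinations miss at least one product), so 4 is optimal.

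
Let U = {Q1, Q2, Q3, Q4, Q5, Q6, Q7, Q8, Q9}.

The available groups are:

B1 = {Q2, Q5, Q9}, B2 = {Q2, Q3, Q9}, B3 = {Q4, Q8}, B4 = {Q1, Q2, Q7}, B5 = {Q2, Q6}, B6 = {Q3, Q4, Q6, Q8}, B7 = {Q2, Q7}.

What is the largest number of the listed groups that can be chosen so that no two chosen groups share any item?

2

B3, B4 are pairwise disjoint (B3={Q4,Q8}; B4={Q1,Q2,Q7}).
Every remaining group overlaps one of these, and no 3 of the listed groups are pairwise disjoint, so 2 is the maximum.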